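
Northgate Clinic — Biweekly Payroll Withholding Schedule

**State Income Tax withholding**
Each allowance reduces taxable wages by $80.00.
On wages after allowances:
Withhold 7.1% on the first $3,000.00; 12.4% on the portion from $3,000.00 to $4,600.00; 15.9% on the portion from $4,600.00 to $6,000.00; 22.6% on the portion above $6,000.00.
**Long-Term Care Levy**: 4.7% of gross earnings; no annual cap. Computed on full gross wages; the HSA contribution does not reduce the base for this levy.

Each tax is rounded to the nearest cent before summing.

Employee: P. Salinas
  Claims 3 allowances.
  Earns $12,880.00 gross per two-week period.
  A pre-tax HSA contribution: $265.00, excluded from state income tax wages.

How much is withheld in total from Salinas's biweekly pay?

State Income Tax: taxable = $12,880.00 − $265.00 − 3×$80.00 = $12,375.00
  $634.00 + 22.6% × ($12,375.00 − $6,000.00) = $634.00 + 22.6% × $6,375.00 = $2,074.75
Long-Term Care Levy: 4.7% × $12,880.00 = $605.36
Total: $2,074.75 + $605.36 = $2,680.11

$2,680.11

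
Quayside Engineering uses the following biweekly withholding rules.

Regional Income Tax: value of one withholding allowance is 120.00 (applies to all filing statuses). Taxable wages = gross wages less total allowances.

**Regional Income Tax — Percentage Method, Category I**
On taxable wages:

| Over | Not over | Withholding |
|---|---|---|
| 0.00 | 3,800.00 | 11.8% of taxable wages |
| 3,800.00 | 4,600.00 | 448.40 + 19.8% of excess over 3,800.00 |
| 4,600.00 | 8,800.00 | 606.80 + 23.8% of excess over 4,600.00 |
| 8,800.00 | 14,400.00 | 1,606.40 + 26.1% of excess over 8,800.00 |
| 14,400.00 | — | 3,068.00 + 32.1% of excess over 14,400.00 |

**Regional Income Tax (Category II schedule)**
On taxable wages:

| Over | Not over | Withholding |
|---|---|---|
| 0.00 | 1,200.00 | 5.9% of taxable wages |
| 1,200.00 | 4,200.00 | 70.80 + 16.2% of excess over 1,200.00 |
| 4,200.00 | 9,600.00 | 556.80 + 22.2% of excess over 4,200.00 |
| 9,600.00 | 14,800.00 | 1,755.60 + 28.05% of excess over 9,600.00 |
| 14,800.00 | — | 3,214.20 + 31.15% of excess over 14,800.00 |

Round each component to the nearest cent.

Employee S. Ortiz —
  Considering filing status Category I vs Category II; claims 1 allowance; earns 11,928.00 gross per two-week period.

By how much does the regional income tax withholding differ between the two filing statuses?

16.55

Regional Income Tax (Category I): taxable = 11,928.00 − 1×120.00 = 11,808.00
  1,606.40 + 26.1% × (11,808.00 − 8,800.00) = 1,606.40 + 26.1% × 3,008.00 = 2,391.49
Regional Income Tax (Category II): taxable = 11,928.00 − 1×120.00 = 11,808.00
  1,755.60 + 28.05% × (11,808.00 − 9,600.00) = 1,755.60 + 28.05% × 2,208.00 = 2,374.94
Difference: |2,391.49 − 2,374.94| = 16.55 (higher under Category I)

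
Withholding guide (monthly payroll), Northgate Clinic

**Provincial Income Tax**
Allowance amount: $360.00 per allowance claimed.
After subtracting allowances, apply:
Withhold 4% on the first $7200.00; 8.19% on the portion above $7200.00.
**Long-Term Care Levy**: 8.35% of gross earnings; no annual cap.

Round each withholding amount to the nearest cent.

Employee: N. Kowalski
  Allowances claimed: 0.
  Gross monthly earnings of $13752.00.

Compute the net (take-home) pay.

$11779.10

Provincial Income Tax: taxable = $13752.00
  $288.00 + 8.19% × ($13752.00 − $7200.00) = $288.00 + 8.19% × $6552.00 = $824.61
Long-Term Care Levy: 8.35% × $13752.00 = $1148.29
Total withheld: $824.61 + $1148.29 = $1972.90
Net pay: $13752.00 − $1972.90 = $11779.10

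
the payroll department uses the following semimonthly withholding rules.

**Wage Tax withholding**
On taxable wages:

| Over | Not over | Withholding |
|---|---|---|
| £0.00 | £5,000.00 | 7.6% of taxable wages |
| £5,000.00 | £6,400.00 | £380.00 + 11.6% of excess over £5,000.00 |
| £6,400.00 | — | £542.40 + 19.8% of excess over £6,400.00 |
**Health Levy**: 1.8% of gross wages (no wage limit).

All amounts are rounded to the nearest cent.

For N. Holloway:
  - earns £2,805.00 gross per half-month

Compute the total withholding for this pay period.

Wage Tax: taxable = £2,805.00
  7.6% × £2,805.00 = £213.18
Health Levy: 1.8% × £2,805.00 = £50.49
Total: £213.18 + £50.49 = £263.67

£263.67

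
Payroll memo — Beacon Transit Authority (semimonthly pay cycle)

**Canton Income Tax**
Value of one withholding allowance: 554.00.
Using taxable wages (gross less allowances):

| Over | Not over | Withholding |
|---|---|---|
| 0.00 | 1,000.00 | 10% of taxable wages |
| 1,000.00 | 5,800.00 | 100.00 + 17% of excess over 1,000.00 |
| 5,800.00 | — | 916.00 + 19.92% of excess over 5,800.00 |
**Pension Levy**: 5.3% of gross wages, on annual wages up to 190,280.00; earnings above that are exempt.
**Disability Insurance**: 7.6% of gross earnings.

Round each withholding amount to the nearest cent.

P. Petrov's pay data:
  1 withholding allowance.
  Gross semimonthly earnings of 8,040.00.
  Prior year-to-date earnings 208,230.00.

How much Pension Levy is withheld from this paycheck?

Pension Levy: YTD 208,230.00 ≥ cap 190,280.00 → 0.00

0.00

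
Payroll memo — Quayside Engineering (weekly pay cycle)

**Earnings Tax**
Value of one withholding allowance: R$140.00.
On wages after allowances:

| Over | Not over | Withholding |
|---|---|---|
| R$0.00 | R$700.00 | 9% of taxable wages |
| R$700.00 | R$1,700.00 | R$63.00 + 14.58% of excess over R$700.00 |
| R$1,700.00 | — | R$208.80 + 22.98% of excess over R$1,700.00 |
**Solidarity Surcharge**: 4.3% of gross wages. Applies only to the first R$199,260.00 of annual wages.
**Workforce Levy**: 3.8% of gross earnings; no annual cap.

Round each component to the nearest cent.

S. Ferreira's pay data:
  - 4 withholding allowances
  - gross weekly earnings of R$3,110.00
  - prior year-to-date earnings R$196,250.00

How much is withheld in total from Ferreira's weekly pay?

R$651.74

Earnings Tax: taxable = R$3,110.00 − 4×R$140.00 = R$2,550.00
  R$208.80 + 22.98% × (R$2,550.00 − R$1,700.00) = R$208.80 + 22.98% × R$850.00 = R$404.13
Solidarity Surcharge: cap R$199,260.00 − YTD R$196,250.00 = R$3,010.00 subject; 4.3% × R$3,010.00 = R$129.43
Workforce Levy: 3.8% × R$3,110.00 = R$118.18
Total: R$404.13 + R$129.43 + R$118.18 = R$651.74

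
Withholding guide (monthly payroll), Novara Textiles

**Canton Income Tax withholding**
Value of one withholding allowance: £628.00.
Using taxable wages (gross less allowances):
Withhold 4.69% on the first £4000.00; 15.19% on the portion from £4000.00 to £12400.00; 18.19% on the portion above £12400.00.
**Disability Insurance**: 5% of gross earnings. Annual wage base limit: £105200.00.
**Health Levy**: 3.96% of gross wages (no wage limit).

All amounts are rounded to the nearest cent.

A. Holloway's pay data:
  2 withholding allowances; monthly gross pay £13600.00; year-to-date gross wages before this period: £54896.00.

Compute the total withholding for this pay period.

£2673.61

Canton Income Tax: taxable = £13600.00 − 2×£628.00 = £12344.00
  £187.60 + 15.19% × (£12344.00 − £4000.00) = £187.60 + 15.19% × £8344.00 = £1455.05
Disability Insurance: 5% × £13600.00 = £680.00
Health Levy: 3.96% × £13600.00 = £538.56
Total: £1455.05 + £680.00 + £538.56 = £2673.61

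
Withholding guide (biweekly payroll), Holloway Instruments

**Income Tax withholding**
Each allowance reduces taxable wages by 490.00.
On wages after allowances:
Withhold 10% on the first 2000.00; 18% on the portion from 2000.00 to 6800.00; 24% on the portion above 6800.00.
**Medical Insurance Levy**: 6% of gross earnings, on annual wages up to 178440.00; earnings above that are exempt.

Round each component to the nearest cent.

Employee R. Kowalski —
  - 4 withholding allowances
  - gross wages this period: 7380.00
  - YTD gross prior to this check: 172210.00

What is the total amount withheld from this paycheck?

1189.40

Income Tax: taxable = 7380.00 − 4×490.00 = 5420.00
  200.00 + 18% × (5420.00 − 2000.00) = 200.00 + 18% × 3420.00 = 815.60
Medical Insurance Levy: cap 178440.00 − YTD 172210.00 = 6230.00 subject; 6% × 6230.00 = 373.80
Total: 815.60 + 373.80 = 1189.40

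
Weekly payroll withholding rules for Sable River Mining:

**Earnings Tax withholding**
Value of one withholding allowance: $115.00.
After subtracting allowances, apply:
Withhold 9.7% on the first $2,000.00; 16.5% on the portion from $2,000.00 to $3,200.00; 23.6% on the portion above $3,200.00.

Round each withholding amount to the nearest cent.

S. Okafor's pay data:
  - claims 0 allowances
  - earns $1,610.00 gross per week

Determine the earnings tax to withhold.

Earnings Tax: taxable = $1,610.00
  9.7% × $1,610.00 = $156.17

$156.17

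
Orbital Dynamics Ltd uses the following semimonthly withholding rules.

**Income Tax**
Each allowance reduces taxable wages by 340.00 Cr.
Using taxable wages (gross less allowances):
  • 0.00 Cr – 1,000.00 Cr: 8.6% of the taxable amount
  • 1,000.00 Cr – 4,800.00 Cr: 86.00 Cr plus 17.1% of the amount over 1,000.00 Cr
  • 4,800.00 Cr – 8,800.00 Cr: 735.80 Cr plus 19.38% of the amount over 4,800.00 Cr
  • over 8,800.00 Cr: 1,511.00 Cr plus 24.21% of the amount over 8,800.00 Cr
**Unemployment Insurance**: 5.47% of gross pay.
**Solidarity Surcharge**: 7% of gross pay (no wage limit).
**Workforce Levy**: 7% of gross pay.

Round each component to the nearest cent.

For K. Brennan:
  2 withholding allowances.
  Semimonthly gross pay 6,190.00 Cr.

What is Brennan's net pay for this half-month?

4,111.41 Cr

Income Tax: taxable = 6,190.00 Cr − 2×340.00 Cr = 5,510.00 Cr
  735.80 Cr + 19.38% × (5,510.00 Cr − 4,800.00 Cr) = 735.80 Cr + 19.38% × 710.00 Cr = 873.40 Cr
Unemployment Insurance: 5.47% × 6,190.00 Cr = 338.59 Cr
Solidarity Surcharge: 7% × 6,190.00 Cr = 433.30 Cr
Workforce Levy: 7% × 6,190.00 Cr = 433.30 Cr
Total withheld: 873.40 Cr + 338.59 Cr + 433.30 Cr + 433.30 Cr = 2,078.59 Cr
Net pay: 6,190.00 Cr − 2,078.59 Cr = 4,111.41 Cr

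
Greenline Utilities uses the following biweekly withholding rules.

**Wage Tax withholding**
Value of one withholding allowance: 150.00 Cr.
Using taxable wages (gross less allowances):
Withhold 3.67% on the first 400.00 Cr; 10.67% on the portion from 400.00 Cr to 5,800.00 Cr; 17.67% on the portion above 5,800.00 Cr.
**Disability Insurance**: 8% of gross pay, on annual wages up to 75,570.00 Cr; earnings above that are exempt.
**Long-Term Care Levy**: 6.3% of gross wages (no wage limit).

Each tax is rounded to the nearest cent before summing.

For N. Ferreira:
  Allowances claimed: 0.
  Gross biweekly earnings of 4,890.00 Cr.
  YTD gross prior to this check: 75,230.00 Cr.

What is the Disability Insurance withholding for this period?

27.20 Cr

Disability Insurance: cap 75,570.00 Cr − YTD 75,230.00 Cr = 340.00 Cr subject; 8% × 340.00 Cr = 27.20 Cr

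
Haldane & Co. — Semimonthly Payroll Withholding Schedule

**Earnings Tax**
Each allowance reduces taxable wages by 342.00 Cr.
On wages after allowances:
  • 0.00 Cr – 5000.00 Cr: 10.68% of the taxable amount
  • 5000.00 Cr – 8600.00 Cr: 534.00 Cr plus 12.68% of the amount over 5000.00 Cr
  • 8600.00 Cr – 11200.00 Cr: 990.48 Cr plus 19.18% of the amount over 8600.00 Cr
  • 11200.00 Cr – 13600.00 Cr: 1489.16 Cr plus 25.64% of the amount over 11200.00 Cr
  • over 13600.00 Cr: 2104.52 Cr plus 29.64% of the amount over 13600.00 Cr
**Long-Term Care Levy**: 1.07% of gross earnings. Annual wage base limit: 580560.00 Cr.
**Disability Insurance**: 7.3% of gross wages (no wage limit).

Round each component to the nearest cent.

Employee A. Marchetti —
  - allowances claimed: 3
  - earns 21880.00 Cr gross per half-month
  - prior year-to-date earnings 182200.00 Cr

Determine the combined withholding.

Earnings Tax: taxable = 21880.00 Cr − 3×342.00 Cr = 20854.00 Cr
  2104.52 Cr + 29.64% × (20854.00 Cr − 13600.00 Cr) = 2104.52 Cr + 29.64% × 7254.00 Cr = 4254.61 Cr
Long-Term Care Levy: 1.07% × 21880.00 Cr = 234.12 Cr
Disability Insurance: 7.3% × 21880.00 Cr = 1597.24 Cr
Total: 4254.61 Cr + 234.12 Cr + 1597.24 Cr = 6085.97 Cr

6085.97 Cr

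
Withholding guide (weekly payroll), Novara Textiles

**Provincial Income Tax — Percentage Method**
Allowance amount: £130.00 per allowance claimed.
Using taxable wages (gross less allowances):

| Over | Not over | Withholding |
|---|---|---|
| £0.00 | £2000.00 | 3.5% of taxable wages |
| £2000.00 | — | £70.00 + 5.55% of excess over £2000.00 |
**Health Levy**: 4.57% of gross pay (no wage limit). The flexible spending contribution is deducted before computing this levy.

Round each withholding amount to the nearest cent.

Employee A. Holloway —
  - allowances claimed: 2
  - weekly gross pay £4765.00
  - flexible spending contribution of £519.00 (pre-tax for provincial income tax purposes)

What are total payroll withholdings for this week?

Provincial Income Tax: taxable = £4765.00 − £519.00 − 2×£130.00 = £3986.00
  £70.00 + 5.55% × (£3986.00 − £2000.00) = £70.00 + 5.55% × £1986.00 = £180.22
Health Levy: 4.57% × £4246.00 = £194.04
Total: £180.22 + £194.04 = £374.26

£374.26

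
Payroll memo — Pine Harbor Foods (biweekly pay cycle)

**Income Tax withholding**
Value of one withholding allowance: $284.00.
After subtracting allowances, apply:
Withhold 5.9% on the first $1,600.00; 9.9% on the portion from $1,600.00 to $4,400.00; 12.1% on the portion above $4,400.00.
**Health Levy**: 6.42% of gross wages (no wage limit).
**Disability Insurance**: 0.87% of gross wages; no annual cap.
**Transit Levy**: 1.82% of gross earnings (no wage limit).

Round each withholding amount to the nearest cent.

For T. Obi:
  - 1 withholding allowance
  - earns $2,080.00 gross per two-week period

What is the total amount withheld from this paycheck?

$303.30

Income Tax: taxable = $2,080.00 − 1×$284.00 = $1,796.00
  $94.40 + 9.9% × ($1,796.00 − $1,600.00) = $94.40 + 9.9% × $196.00 = $113.80
Health Levy: 6.42% × $2,080.00 = $133.54
Disability Insurance: 0.87% × $2,080.00 = $18.10
Transit Levy: 1.82% × $2,080.00 = $37.86
Total: $113.80 + $133.54 + $18.10 + $37.86 = $303.30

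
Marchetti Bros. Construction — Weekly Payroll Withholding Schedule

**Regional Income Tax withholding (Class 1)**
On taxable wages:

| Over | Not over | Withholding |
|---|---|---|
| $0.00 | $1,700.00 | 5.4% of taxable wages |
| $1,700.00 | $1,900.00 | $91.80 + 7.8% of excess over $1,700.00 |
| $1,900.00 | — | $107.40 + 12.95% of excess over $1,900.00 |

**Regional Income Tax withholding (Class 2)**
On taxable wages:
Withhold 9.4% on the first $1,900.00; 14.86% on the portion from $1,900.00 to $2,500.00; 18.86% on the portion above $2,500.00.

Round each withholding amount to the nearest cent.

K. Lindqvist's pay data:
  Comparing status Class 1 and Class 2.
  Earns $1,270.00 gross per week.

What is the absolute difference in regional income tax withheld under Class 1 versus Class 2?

Regional Income Tax (Class 1): taxable = $1,270.00
  5.4% × $1,270.00 = $68.58
Regional Income Tax (Class 2): taxable = $1,270.00
  9.4% × $1,270.00 = $119.38
Difference: |$68.58 − $119.38| = $50.80 (higher under Class 2)

$50.80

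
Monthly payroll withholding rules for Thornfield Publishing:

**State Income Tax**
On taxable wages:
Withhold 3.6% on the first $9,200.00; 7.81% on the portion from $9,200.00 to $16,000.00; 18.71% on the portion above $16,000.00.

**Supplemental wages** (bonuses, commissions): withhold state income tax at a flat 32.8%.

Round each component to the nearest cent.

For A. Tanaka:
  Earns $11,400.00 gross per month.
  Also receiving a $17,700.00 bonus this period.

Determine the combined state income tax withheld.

$6,308.62

State Income Tax: taxable = $11,400.00
  $331.20 + 7.81% × ($11,400.00 − $9,200.00) = $331.20 + 7.81% × $2,200.00 = $503.02
Supplemental (32.8% flat on bonus): 32.8% × $17,700.00 = $5,805.60
Total state income tax: $503.02 + $5,805.60 = $6,308.62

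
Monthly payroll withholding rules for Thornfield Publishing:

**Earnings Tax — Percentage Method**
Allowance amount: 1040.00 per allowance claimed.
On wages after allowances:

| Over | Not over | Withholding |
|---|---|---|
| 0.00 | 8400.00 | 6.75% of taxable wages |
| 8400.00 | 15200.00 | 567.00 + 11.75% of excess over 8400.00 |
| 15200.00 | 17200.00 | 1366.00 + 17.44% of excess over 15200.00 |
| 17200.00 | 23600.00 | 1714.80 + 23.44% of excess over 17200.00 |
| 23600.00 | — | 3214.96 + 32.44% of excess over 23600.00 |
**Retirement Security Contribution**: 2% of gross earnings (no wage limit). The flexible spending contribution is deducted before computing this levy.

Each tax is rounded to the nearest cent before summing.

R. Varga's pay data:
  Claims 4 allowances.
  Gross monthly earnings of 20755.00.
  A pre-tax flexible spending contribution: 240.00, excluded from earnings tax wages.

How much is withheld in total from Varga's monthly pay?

1977.73

Earnings Tax: taxable = 20755.00 − 240.00 − 4×1040.00 = 16355.00
  1366.00 + 17.44% × (16355.00 − 15200.00) = 1366.00 + 17.44% × 1155.00 = 1567.43
Retirement Security Contribution: 2% × 20515.00 = 410.30
Total: 1567.43 + 410.30 = 1977.73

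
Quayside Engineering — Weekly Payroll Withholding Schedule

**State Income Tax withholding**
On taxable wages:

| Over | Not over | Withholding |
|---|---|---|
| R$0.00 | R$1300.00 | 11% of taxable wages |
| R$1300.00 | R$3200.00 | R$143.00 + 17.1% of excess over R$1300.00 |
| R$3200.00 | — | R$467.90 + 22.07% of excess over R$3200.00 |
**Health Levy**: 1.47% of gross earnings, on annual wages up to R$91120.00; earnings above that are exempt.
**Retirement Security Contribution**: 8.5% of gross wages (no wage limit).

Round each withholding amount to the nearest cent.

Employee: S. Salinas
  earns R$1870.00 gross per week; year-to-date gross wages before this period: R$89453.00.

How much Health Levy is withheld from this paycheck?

Health Levy: cap R$91120.00 − YTD R$89453.00 = R$1667.00 subject; 1.47% × R$1667.00 = R$24.50

R$24.50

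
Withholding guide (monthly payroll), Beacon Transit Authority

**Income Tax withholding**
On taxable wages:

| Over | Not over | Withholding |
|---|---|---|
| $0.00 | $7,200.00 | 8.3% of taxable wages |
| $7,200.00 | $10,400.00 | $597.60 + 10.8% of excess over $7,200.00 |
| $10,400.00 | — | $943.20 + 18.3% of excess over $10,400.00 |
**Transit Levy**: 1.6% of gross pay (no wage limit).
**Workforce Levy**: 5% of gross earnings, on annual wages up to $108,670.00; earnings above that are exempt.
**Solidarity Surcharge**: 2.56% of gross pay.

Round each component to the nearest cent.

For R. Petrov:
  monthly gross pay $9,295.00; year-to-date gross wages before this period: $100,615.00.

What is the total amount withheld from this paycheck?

Income Tax: taxable = $9,295.00
  $597.60 + 10.8% × ($9,295.00 − $7,200.00) = $597.60 + 10.8% × $2,095.00 = $823.86
Transit Levy: 1.6% × $9,295.00 = $148.72
Workforce Levy: cap $108,670.00 − YTD $100,615.00 = $8,055.00 subject; 5% × $8,055.00 = $402.75
Solidarity Surcharge: 2.56% × $9,295.00 = $237.95
Total: $823.86 + $148.72 + $402.75 + $237.95 = $1,613.28

$1,613.28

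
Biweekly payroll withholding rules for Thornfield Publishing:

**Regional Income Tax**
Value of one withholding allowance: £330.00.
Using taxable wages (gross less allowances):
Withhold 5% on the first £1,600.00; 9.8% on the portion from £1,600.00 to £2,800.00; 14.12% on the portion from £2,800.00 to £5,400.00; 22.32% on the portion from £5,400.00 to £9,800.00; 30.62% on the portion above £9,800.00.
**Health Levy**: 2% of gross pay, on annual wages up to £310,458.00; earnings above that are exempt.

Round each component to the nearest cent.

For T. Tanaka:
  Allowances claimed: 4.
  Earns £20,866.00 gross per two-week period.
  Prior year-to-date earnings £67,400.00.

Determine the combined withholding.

£4,948.35

Regional Income Tax: taxable = £20,866.00 − 4×£330.00 = £19,546.00
  £1,546.80 + 30.62% × (£19,546.00 − £9,800.00) = £1,546.80 + 30.62% × £9,746.00 = £4,531.03
Health Levy: 2% × £20,866.00 = £417.32
Total: £4,531.03 + £417.32 = £4,948.35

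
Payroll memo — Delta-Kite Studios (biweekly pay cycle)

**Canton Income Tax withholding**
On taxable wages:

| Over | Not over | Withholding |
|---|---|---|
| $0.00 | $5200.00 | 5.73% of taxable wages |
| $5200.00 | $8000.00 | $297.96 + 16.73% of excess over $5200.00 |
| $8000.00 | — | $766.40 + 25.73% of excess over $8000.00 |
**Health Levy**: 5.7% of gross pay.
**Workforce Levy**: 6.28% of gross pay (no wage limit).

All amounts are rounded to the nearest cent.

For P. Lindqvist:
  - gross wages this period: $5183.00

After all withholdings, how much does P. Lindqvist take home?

$4265.09

Canton Income Tax: taxable = $5183.00
  5.73% × $5183.00 = $296.99
Health Levy: 5.7% × $5183.00 = $295.43
Workforce Levy: 6.28% × $5183.00 = $325.49
Total withheld: $296.99 + $295.43 + $325.49 = $917.91
Net pay: $5183.00 − $917.91 = $4265.09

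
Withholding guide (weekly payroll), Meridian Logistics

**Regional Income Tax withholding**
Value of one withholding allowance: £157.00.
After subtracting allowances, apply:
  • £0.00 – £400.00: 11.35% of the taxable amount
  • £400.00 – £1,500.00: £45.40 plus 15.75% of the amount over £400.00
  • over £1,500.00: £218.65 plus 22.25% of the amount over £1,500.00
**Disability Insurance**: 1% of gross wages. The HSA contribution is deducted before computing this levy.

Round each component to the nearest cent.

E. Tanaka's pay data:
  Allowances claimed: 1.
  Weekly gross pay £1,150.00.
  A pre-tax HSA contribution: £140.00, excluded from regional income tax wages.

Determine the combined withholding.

Regional Income Tax: taxable = £1,150.00 − £140.00 − 1×£157.00 = £853.00
  £45.40 + 15.75% × (£853.00 − £400.00) = £45.40 + 15.75% × £453.00 = £116.75
Disability Insurance: 1% × £1,010.00 = £10.10
Total: £116.75 + £10.10 = £126.85

£126.85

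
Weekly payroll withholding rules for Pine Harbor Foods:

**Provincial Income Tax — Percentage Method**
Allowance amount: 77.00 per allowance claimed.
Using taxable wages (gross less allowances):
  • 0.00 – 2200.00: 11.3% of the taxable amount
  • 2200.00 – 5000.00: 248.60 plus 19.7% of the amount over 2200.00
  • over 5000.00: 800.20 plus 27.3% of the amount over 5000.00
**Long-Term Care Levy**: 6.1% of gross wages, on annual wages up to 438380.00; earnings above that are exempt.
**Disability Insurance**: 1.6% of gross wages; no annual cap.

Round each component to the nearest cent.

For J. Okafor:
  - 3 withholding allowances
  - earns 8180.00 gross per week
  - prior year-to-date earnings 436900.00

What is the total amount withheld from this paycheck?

Provincial Income Tax: taxable = 8180.00 − 3×77.00 = 7949.00
  800.20 + 27.3% × (7949.00 − 5000.00) = 800.20 + 27.3% × 2949.00 = 1605.28
Long-Term Care Levy: cap 438380.00 − YTD 436900.00 = 1480.00 subject; 6.1% × 1480.00 = 90.28
Disability Insurance: 1.6% × 8180.00 = 130.88
Total: 1605.28 + 90.28 + 130.88 = 1826.44

1826.44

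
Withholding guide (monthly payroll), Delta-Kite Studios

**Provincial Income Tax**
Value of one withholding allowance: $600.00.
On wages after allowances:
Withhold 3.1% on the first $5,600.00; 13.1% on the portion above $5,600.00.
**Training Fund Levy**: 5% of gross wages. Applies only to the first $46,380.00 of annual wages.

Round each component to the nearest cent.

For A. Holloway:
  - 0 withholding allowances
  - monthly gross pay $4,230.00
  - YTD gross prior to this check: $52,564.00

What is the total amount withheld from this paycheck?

Provincial Income Tax: taxable = $4,230.00
  3.1% × $4,230.00 = $131.13
Training Fund Levy: YTD $52,564.00 ≥ cap $46,380.00 → $0.00
Total: $131.13 + $0.00 = $131.13

$131.13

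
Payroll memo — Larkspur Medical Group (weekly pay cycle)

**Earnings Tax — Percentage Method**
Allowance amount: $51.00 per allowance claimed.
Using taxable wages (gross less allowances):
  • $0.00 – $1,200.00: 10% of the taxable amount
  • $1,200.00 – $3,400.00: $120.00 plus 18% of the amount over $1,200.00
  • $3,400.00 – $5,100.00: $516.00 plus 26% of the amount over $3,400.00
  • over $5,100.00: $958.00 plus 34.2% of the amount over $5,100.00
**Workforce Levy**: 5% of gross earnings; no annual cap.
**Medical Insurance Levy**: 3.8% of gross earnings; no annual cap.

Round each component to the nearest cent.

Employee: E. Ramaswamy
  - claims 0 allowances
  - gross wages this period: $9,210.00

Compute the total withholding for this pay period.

Earnings Tax: taxable = $9,210.00
  $958.00 + 34.2% × ($9,210.00 − $5,100.00) = $958.00 + 34.2% × $4,110.00 = $2,363.62
Workforce Levy: 5% × $9,210.00 = $460.50
Medical Insurance Levy: 3.8% × $9,210.00 = $349.98
Total: $2,363.62 + $460.50 + $349.98 = $3,174.10

$3,174.10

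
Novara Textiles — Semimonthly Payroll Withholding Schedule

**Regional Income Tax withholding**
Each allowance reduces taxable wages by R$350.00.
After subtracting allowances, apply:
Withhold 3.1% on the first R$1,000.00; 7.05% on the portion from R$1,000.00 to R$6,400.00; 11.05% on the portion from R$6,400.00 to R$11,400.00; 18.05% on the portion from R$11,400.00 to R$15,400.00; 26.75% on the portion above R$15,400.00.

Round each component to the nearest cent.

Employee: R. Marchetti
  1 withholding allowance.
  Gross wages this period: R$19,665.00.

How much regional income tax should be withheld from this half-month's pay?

Regional Income Tax: taxable = R$19,665.00 − 1×R$350.00 = R$19,315.00
  R$1,686.20 + 26.75% × (R$19,315.00 − R$15,400.00) = R$1,686.20 + 26.75% × R$3,915.00 = R$2,733.46

R$2,733.46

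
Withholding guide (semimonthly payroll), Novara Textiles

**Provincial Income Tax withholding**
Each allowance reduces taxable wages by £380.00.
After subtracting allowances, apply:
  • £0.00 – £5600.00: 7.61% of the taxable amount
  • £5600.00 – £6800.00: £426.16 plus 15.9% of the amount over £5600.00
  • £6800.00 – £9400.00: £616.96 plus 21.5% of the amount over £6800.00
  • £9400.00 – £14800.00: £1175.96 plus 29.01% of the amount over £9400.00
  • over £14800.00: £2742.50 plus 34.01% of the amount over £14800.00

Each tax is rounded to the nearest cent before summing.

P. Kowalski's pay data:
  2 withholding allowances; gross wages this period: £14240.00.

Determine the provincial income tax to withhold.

£2359.57

Provincial Income Tax: taxable = £14240.00 − 2×£380.00 = £13480.00
  £1175.96 + 29.01% × (£13480.00 − £9400.00) = £1175.96 + 29.01% × £4080.00 = £2359.57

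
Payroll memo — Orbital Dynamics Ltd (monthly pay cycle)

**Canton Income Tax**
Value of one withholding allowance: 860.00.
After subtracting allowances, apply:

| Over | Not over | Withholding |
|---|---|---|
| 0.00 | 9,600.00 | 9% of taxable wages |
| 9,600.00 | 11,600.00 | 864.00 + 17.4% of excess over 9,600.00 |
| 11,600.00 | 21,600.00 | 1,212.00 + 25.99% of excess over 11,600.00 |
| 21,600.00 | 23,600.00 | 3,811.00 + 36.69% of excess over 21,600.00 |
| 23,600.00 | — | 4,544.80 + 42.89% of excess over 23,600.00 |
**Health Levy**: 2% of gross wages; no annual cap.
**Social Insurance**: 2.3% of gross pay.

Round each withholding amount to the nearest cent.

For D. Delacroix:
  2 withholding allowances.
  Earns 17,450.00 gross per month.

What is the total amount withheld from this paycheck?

Canton Income Tax: taxable = 17,450.00 − 2×860.00 = 15,730.00
  1,212.00 + 25.99% × (15,730.00 − 11,600.00) = 1,212.00 + 25.99% × 4,130.00 = 2,285.39
Health Levy: 2% × 17,450.00 = 349.00
Social Insurance: 2.3% × 17,450.00 = 401.35
Total: 2,285.39 + 349.00 + 401.35 = 3,035.74

3,035.74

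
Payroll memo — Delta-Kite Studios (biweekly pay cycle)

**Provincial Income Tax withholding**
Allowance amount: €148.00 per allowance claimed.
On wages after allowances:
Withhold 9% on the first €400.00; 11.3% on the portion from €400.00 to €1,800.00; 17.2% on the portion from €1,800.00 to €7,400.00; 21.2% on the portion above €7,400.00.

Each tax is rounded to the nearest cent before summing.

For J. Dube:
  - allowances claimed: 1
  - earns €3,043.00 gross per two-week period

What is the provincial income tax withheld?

Provincial Income Tax: taxable = €3,043.00 − 1×€148.00 = €2,895.00
  €194.20 + 17.2% × (€2,895.00 − €1,800.00) = €194.20 + 17.2% × €1,095.00 = €382.54

€382.54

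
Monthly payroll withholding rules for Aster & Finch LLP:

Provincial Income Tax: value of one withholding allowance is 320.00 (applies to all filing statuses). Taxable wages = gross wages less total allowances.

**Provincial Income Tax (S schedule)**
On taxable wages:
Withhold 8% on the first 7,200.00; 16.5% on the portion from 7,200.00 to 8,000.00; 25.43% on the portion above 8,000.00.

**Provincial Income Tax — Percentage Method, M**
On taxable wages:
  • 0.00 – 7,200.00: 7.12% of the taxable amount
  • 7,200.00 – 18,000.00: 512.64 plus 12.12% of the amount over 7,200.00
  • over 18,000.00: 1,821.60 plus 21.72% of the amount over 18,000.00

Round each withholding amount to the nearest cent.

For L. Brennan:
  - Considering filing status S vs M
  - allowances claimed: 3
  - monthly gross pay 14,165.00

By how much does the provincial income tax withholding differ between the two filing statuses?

Provincial Income Tax (S): taxable = 14,165.00 − 3×320.00 = 13,205.00
  708.00 + 25.43% × (13,205.00 − 8,000.00) = 708.00 + 25.43% × 5,205.00 = 2,031.63
Provincial Income Tax (M): taxable = 14,165.00 − 3×320.00 = 13,205.00
  512.64 + 12.12% × (13,205.00 − 7,200.00) = 512.64 + 12.12% × 6,005.00 = 1,240.45
Difference: |2,031.63 − 1,240.45| = 791.18 (higher under S)

791.18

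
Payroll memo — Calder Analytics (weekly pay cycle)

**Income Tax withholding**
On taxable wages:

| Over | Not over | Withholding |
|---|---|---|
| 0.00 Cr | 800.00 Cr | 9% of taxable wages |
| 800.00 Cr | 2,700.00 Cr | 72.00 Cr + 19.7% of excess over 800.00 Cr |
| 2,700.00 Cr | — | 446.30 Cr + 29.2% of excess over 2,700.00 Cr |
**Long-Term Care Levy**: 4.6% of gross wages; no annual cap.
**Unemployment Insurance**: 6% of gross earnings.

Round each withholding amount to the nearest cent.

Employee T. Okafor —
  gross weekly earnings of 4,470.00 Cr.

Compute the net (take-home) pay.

Income Tax: taxable = 4,470.00 Cr
  446.30 Cr + 29.2% × (4,470.00 Cr − 2,700.00 Cr) = 446.30 Cr + 29.2% × 1,770.00 Cr = 963.14 Cr
Long-Term Care Levy: 4.6% × 4,470.00 Cr = 205.62 Cr
Unemployment Insurance: 6% × 4,470.00 Cr = 268.20 Cr
Total withheld: 963.14 Cr + 205.62 Cr + 268.20 Cr = 1,436.96 Cr
Net pay: 4,470.00 Cr − 1,436.96 Cr = 3,033.04 Cr

3,033.04 Cr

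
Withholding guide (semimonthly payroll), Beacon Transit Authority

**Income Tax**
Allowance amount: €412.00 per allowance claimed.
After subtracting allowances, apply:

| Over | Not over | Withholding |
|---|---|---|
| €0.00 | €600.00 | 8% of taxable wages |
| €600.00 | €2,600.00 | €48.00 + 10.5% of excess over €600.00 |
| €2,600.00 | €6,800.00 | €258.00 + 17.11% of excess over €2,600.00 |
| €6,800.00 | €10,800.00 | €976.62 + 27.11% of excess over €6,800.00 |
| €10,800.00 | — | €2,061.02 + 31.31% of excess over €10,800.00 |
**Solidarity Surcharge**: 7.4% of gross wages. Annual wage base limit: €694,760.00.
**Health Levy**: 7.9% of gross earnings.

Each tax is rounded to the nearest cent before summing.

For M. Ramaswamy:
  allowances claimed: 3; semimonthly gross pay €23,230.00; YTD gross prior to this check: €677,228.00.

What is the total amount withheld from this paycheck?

Income Tax: taxable = €23,230.00 − 3×€412.00 = €21,994.00
  €2,061.02 + 31.31% × (€21,994.00 − €10,800.00) = €2,061.02 + 31.31% × €11,194.00 = €5,565.86
Solidarity Surcharge: cap €694,760.00 − YTD €677,228.00 = €17,532.00 subject; 7.4% × €17,532.00 = €1,297.37
Health Levy: 7.9% × €23,230.00 = €1,835.17
Total: €5,565.86 + €1,297.37 + €1,835.17 = €8,698.40

€8,698.40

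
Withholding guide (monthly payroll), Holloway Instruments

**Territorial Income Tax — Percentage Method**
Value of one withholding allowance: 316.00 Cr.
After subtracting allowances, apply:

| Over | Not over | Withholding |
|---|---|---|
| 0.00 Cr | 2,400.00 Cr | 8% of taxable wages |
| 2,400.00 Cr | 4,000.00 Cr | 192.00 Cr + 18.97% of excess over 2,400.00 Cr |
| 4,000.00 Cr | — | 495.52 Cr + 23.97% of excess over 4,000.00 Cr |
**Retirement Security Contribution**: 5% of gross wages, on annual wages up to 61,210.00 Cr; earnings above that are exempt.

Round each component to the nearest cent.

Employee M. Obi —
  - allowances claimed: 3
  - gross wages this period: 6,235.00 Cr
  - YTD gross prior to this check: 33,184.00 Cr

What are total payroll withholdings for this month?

1,115.76 Cr

Territorial Income Tax: taxable = 6,235.00 Cr − 3×316.00 Cr = 5,287.00 Cr
  495.52 Cr + 23.97% × (5,287.00 Cr − 4,000.00 Cr) = 495.52 Cr + 23.97% × 1,287.00 Cr = 804.01 Cr
Retirement Security Contribution: 5% × 6,235.00 Cr = 311.75 Cr
Total: 804.01 Cr + 311.75 Cr = 1,115.76 Cr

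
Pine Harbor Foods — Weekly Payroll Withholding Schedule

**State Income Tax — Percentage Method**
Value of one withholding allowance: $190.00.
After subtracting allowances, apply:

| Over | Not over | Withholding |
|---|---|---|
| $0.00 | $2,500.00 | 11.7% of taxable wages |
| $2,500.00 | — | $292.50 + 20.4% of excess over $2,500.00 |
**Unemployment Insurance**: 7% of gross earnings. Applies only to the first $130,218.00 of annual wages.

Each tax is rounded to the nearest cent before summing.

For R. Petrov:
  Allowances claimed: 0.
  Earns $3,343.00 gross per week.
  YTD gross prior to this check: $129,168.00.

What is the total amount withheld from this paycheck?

State Income Tax: taxable = $3,343.00
  $292.50 + 20.4% × ($3,343.00 − $2,500.00) = $292.50 + 20.4% × $843.00 = $464.47
Unemployment Insurance: cap $130,218.00 − YTD $129,168.00 = $1,050.00 subject; 7% × $1,050.00 = $73.50
Total: $464.47 + $73.50 = $537.97

$537.97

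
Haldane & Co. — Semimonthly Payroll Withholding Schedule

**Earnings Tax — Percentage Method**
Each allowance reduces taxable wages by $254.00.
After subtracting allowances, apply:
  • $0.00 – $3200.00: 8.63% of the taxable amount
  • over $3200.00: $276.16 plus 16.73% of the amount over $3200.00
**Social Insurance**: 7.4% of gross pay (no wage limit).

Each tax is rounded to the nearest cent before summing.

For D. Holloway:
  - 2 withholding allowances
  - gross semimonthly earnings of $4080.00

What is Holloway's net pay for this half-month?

Earnings Tax: taxable = $4080.00 − 2×$254.00 = $3572.00
  $276.16 + 16.73% × ($3572.00 − $3200.00) = $276.16 + 16.73% × $372.00 = $338.40
Social Insurance: 7.4% × $4080.00 = $301.92
Total withheld: $338.40 + $301.92 = $640.32
Net pay: $4080.00 − $640.32 = $3439.68

$3439.68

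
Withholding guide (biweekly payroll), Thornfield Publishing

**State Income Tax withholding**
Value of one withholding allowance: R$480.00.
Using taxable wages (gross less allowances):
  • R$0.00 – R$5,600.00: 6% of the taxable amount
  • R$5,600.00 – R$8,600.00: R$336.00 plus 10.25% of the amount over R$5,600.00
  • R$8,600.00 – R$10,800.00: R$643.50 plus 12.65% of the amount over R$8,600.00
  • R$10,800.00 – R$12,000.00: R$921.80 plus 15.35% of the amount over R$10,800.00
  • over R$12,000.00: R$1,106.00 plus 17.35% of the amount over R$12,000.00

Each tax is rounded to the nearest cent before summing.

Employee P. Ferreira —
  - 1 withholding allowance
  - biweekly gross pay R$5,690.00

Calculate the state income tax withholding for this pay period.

State Income Tax: taxable = R$5,690.00 − 1×R$480.00 = R$5,210.00
  6% × R$5,210.00 = R$312.60

R$312.60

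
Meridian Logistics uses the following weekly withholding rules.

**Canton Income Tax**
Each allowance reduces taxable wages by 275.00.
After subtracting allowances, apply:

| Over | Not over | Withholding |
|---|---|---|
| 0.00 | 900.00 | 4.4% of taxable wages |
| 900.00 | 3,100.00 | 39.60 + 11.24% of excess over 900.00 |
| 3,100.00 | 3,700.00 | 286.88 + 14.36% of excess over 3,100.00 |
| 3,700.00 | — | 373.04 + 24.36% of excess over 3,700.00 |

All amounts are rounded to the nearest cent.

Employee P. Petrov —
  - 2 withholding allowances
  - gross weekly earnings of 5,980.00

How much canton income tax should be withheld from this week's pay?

Canton Income Tax: taxable = 5,980.00 − 2×275.00 = 5,430.00
  373.04 + 24.36% × (5,430.00 − 3,700.00) = 373.04 + 24.36% × 1,730.00 = 794.47

794.47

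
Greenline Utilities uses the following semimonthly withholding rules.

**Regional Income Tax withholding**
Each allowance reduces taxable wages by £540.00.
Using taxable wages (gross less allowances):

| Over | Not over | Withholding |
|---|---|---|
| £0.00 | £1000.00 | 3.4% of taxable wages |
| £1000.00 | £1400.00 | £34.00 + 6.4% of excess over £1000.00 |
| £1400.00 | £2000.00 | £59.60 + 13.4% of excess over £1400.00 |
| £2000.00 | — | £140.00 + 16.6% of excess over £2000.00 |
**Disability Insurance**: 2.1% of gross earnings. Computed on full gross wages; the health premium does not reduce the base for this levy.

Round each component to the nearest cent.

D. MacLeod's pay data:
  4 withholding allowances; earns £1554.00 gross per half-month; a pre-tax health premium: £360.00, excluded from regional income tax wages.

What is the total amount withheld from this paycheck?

Regional Income Tax: taxable = £1554.00 − £360.00 − 4×£540.00 = £-966.00
  Taxable ≤ 0 → £0.00
Disability Insurance: 2.1% × £1554.00 = £32.63
Total: £0.00 + £32.63 = £32.63

£32.63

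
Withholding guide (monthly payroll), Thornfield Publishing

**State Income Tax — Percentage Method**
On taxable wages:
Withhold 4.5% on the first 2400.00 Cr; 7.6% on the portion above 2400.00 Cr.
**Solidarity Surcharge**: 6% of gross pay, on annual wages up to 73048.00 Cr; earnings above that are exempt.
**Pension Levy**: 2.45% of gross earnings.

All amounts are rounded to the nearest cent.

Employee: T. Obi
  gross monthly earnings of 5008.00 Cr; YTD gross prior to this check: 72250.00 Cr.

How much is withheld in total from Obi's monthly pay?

476.79 Cr

State Income Tax: taxable = 5008.00 Cr
  108.00 Cr + 7.6% × (5008.00 Cr − 2400.00 Cr) = 108.00 Cr + 7.6% × 2608.00 Cr = 306.21 Cr
Solidarity Surcharge: cap 73048.00 Cr − YTD 72250.00 Cr = 798.00 Cr subject; 6% × 798.00 Cr = 47.88 Cr
Pension Levy: 2.45% × 5008.00 Cr = 122.70 Cr
Total: 306.21 Cr + 47.88 Cr + 122.70 Cr = 476.79 Cr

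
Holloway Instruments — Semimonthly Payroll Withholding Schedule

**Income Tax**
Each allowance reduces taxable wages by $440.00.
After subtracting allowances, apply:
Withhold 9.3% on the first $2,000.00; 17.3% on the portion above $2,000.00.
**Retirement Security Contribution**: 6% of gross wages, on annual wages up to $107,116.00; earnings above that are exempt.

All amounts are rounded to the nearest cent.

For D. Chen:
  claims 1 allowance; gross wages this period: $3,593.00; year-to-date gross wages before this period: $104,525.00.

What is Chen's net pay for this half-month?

Income Tax: taxable = $3,593.00 − 1×$440.00 = $3,153.00
  $186.00 + 17.3% × ($3,153.00 − $2,000.00) = $186.00 + 17.3% × $1,153.00 = $385.47
Retirement Security Contribution: cap $107,116.00 − YTD $104,525.00 = $2,591.00 subject; 6% × $2,591.00 = $155.46
Total withheld: $385.47 + $155.46 = $540.93
Net pay: $3,593.00 − $540.93 = $3,052.07

$3,052.07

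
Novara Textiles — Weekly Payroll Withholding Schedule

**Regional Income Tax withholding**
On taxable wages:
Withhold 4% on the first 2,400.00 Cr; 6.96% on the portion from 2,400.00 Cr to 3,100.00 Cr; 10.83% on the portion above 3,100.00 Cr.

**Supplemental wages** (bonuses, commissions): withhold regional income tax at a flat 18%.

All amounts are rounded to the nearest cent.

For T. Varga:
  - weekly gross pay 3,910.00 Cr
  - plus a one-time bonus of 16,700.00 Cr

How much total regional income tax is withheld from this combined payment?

3,238.44 Cr

Regional Income Tax: taxable = 3,910.00 Cr
  144.72 Cr + 10.83% × (3,910.00 Cr − 3,100.00 Cr) = 144.72 Cr + 10.83% × 810.00 Cr = 232.44 Cr
Supplemental (18% flat on bonus): 18% × 16,700.00 Cr = 3,006.00 Cr
Total regional income tax: 232.44 Cr + 3,006.00 Cr = 3,238.44 Cr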